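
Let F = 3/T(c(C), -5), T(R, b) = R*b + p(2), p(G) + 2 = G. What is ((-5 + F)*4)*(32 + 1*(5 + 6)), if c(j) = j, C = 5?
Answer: -22016/25 ≈ -880.64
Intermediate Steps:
p(G) = -2 + G
T(R, b) = R*b (T(R, b) = R*b + (-2 + 2) = R*b + 0 = R*b)
F = -3/25 (F = 3/((5*(-5))) = 3/(-25) = 3*(-1/25) = -3/25 ≈ -0.12000)
((-5 + F)*4)*(32 + 1*(5 + 6)) = ((-5 - 3/25)*4)*(32 + 1*(5 + 6)) = (-128/25*4)*(32 + 1*11) = -512*(32 + 11)/25 = -512/25*43 = -22016/25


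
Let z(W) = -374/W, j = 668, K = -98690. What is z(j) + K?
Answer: -32962647/334 ≈ -98691.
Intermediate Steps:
z(j) + K = -374/668 - 98690 = -374*1/668 - 98690 = -187/334 - 98690 = -32962647/334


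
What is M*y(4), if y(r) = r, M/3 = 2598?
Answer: 31176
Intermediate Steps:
M = 7794 (M = 3*2598 = 7794)
M*y(4) = 7794*4 = 31176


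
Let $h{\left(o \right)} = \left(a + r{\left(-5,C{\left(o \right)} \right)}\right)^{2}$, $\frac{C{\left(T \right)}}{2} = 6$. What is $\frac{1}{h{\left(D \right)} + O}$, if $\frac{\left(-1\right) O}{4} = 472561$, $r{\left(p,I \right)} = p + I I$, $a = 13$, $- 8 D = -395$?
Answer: $- \frac{1}{1867140} \approx -5.3558 \cdot 10^{-7}$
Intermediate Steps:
$D = \frac{395}{8}$ ($D = \left(- \frac{1}{8}\right) \left(-395\right) = \frac{395}{8} \approx 49.375$)
$C{\left(T \right)} = 12$ ($C{\left(T \right)} = 2 \cdot 6 = 12$)
$r{\left(p,I \right)} = p + I^{2}$
$O = -1890244$ ($O = \left(-4\right) 472561 = -1890244$)
$h{\left(o \right)} = 23104$ ($h{\left(o \right)} = \left(13 - \left(5 - 12^{2}\right)\right)^{2} = \left(13 + \left(-5 + 144\right)\right)^{2} = \left(13 + 139\right)^{2} = 152^{2} = 23104$)
$\frac{1}{h{\left(D \right)} + O} = \frac{1}{23104 - 1890244} = \frac{1}{-1867140} = - \frac{1}{1867140}$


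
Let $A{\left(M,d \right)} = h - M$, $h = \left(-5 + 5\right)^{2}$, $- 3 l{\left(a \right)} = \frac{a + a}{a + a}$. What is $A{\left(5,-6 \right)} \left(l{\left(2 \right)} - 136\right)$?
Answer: $\frac{2045}{3} \approx 681.67$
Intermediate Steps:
$l{\left(a \right)} = - \frac{1}{3}$ ($l{\left(a \right)} = - \frac{\left(a + a\right) \frac{1}{a + a}}{3} = - \frac{2 a \frac{1}{2 a}}{3} = \left(- \frac{1}{3}\right) 1 = - \frac{1}{3}$)
$h = 0$ ($h = 0^{2} = 0$)
$A{\left(M,d \right)} = - M$ ($A{\left(M,d \right)} = 0 - M = - M$)
$A{\left(5,-6 \right)} \left(l{\left(2 \right)} - 136\right) = \left(-1\right) 5 \left(- \frac{1}{3} - 136\right) = \left(-5\right) \left(- \frac{409}{3}\right) = \frac{2045}{3}$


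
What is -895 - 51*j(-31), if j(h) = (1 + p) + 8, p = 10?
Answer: -1864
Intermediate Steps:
j(h) = 19 (j(h) = (1 + 10) + 8 = 11 + 8 = 19)
-895 - 51*j(-31) = -895 - 51*19 = -895 - 969 = -1864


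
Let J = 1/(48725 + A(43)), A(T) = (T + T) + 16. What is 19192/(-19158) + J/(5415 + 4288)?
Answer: -146654237887/146394429729 ≈ -1.0018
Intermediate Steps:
A(T) = 16 + 2*T (A(T) = 2*T + 16 = 16 + 2*T)
J = 1/48827 (J = 1/(48725 + (16 + 2*43)) = 1/(48725 + (16 + 86)) = 1/(48725 + 102) = 1/48827 ≈ 2.0480e-5)
19192/(-19158) + J/(5415 + 4288) = 19192/(-19158) + 1/(48827*(5415 + 4288)) = 19192*(-1/19158) + (1/48827)/9703 = -9596/9579 + (1/48827)*(1/9703) = -9596/9579 + 1/473768381 = -146654237887/146394429729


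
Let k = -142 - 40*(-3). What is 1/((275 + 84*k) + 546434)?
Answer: 1/544861 ≈ 1.8353e-6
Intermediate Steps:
k = -22 (k = -142 + 120 = -22)
1/((275 + 84*k) + 546434) = 1/((275 + 84*(-22)) + 546434) = 1/((275 - 1848) + 546434) = 1/(-1573 + 546434) = 1/544861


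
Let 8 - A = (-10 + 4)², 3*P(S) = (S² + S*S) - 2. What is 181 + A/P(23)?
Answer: 15921/88 ≈ 180.92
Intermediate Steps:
P(S) = -⅔ + 2*S²/3 (P(S) = ((S² + S*S) - 2)/3 = ((S² + S²) - 2)/3 = (2*S² - 2)/3 = (-2 + 2*S²)/3 = -⅔ + 2*S²/3)
A = -28 (A = 8 - (-10 + 4)² = 8 - 1*(-6)² = 8 - 1*36 = 8 - 36 = -28)
181 + A/P(23) = 181 - 28/(-⅔ + (⅔)*23²) = 181 - 28/(-⅔ + (⅔)*529) = 181 - 28/(-⅔ + 1058/3) = 181 - 28/352 = 181 + (1/352)*(-28) = 181 - 7/88 = 15921/88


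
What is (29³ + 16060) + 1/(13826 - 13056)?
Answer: 31145731/770 ≈ 40449.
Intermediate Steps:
(29³ + 16060) + 1/(13826 - 13056) = (24389 + 16060) + 1/770 = 40449 + 1/770 = 31145731/770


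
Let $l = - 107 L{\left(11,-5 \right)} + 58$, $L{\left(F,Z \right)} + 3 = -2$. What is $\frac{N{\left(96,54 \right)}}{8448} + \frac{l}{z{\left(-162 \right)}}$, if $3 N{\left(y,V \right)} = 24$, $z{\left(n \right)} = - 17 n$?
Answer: $\frac{104827}{484704} \approx 0.21627$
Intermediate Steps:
$L{\left(F,Z \right)} = -5$ ($L{\left(F,Z \right)} = -3 - 2 = -5$)
$N{\left(y,V \right)} = 8$ ($N{\left(y,V \right)} = \frac{1}{3} \cdot 24 = 8$)
$l = 593$ ($l = \left(-107\right) \left(-5\right) + 58 = 535 + 58 = 593$)
$\frac{N{\left(96,54 \right)}}{8448} + \frac{l}{z{\left(-162 \right)}} = \frac{8}{8448} + \frac{593}{\left(-17\right) \left(-162\right)} = 8 \cdot \frac{1}{8448} + \frac{593}{2754} = \frac{1}{1056} + 593 \cdot \frac{1}{2754} = \frac{1}{1056} + \frac{593}{2754} = \frac{104827}{484704}$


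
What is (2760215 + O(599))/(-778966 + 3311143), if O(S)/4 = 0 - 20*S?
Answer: 2712295/2532177 ≈ 1.0711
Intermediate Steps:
O(S) = -80*S (O(S) = 4*(0 - 20*S) = 4*(-20*S) = -80*S)
(2760215 + O(599))/(-778966 + 3311143) = (2760215 - 80*599)/(-778966 + 3311143) = (2760215 - 47920)/2532177 = 2712295*(1/2532177) = 2712295/2532177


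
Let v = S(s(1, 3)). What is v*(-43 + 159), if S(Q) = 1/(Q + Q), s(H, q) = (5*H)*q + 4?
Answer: 58/19 ≈ 3.0526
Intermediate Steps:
s(H, q) = 4 + 5*H*q (s(H, q) = 5*H*q + 4 = 4 + 5*H*q)
S(Q) = 1/(2*Q)
v = 1/38 (v = 1/(2*(4 + 5*1*3)) = 1/(2*(4 + 15)) = (½)/19 = (½)*(1/19) = 1/38 ≈ 0.026316)
v*(-43 + 159) = (-43 + 159)/38 = (1/38)*116 = 58/19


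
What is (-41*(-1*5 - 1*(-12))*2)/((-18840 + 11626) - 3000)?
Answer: 287/5107 ≈ 0.056197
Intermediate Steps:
(-41*(-1*5 - 1*(-12))*2)/((-18840 + 11626) - 3000) = (-41*(-5 + 12)*2)/(-7214 - 3000) = (-41*7*2)/(-10214) = -287*2*(-1/10214) = -574*(-1/10214) = 287/5107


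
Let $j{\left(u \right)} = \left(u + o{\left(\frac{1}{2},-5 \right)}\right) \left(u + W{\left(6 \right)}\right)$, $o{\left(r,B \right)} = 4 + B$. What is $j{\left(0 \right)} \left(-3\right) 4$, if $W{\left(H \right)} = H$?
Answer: $72$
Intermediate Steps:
$j{\left(u \right)} = \left(-1 + u\right) \left(6 + u\right)$ ($j{\left(u \right)} = \left(u + \left(4 - 5\right)\right) \left(u + 6\right) = \left(u - 1\right) \left(6 + u\right) = \left(-1 + u\right) \left(6 + u\right)$)
$j{\left(0 \right)} \left(-3\right) 4 = \left(-6 + 0^{2} + 5 \cdot 0\right) \left(-3\right) 4 = \left(-6 + 0 + 0\right) \left(-3\right) 4 = \left(-6\right) \left(-3\right) 4 = 18 \cdot 4 = 72$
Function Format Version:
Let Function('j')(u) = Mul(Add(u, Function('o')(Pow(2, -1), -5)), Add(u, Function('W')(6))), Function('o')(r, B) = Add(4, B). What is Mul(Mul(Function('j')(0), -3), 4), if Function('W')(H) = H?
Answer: 72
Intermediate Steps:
Function('j')(u) = Mul(Add(-1, u), Add(6, u)) (Function('j')(u) = Mul(Add(u, Add(4, -5)), Add(u, 6)) = Mul(Add(u, -1), Add(6, u)) = Mul(Add(-1, u), Add(6, u)))
Mul(Mul(Function('j')(0), -3), 4) = Mul(Mul(Add(-6, Pow(0, 2), Mul(5, 0)), -3), 4) = Mul(Mul(Add(-6, 0, 0), -3), 4) = Mul(Mul(-6, -3), 4) = Mul(18, 4) = 72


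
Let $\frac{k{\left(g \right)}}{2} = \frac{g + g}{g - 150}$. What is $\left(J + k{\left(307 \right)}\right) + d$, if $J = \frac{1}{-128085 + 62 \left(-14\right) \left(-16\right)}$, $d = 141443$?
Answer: $\frac{2536061738306}{17928929} \approx 1.4145 \cdot 10^{5}$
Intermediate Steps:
$k{\left(g \right)} = \frac{4 g}{-150 + g}$ ($k{\left(g \right)} = 2 \frac{g + g}{g - 150} = 2 \frac{2 g}{-150 + g} = \frac{4 g}{-150 + g}$)
$J = - \frac{1}{114197}$ ($J = \frac{1}{-128085 - -13888} = \frac{1}{-128085 + 13888} = \frac{1}{-114197} = - \frac{1}{114197} \approx -8.7568 \cdot 10^{-6}$)
$\left(J + k{\left(307 \right)}\right) + d = \left(- \frac{1}{114197} + 4 \cdot 307 \frac{1}{-150 + 307}\right) + 141443 = \left(- \frac{1}{114197} + 4 \cdot 307 \cdot \frac{1}{157}\right) + 141443 = \left(- \frac{1}{114197} + \frac{1228}{157}\right) + 141443 = \frac{140233759}{17928929} + 141443 = \frac{2536061738306}{17928929}$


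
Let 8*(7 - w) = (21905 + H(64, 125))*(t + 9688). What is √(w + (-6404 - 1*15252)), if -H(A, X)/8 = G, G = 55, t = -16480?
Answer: 2*√4550534 ≈ 4266.4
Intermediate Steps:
H(A, X) = -440 (H(A, X) = -8*55 = -440)
w = 18223792 (w = 7 - (21905 - 440)*(-16480 + 9688)/8 = 7 - 21465*(-6792)/8 = 7 - ⅛*(-145790280) = 7 + 18223785 = 18223792)
√(w + (-6404 - 1*15252)) = √(18223792 + (-6404 - 1*15252)) = √(18223792 + (-6404 - 15252)) = √(18223792 - 21656) = √18202136 = 2*√4550534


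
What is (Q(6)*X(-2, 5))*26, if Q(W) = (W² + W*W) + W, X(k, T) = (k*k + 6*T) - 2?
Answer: 64896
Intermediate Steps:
X(k, T) = -2 + k² + 6*T (X(k, T) = (k² + 6*T) - 2 = -2 + k² + 6*T)
Q(W) = W + 2*W² (Q(W) = (W² + W²) + W = 2*W² + W = W + 2*W²)
(Q(6)*X(-2, 5))*26 = ((6*(1 + 2*6))*(-2 + (-2)² + 6*5))*26 = ((6*(1 + 12))*(-2 + 4 + 30))*26 = ((6*13)*32)*26 = (78*32)*26 = 2496*26 = 64896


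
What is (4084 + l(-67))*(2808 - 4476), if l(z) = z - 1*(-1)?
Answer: -6702024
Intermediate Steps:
l(z) = 1 + z (l(z) = z + 1 = 1 + z)
(4084 + l(-67))*(2808 - 4476) = (4084 + (1 - 67))*(2808 - 4476) = (4084 - 66)*(-1668) = 4018*(-1668) = -6702024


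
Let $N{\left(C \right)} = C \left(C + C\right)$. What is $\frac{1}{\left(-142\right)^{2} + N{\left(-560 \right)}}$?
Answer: $\frac{1}{647364} \approx 1.5447 \cdot 10^{-6}$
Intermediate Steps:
$N{\left(C \right)} = 2 C^{2}$ ($N{\left(C \right)} = C 2 C = 2 C^{2}$)
$\frac{1}{\left(-142\right)^{2} + N{\left(-560 \right)}} = \frac{1}{\left(-142\right)^{2} + 2 \left(-560\right)^{2}} = \frac{1}{20164 + 2 \cdot 313600} = \frac{1}{20164 + 627200} = \frac{1}{647364}$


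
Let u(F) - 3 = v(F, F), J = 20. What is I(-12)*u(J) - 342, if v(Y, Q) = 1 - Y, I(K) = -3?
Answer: -294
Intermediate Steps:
u(F) = 4 - F (u(F) = 3 + (1 - F) = 4 - F)
I(-12)*u(J) - 342 = -3*(4 - 1*20) - 342 = -3*(4 - 20) - 342 = -3*(-16) - 342 = 48 - 342 = -294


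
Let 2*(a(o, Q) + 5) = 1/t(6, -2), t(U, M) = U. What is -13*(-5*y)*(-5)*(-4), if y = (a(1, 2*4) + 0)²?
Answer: 1131325/36 ≈ 31426.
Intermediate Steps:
a(o, Q) = -59/12 (a(o, Q) = -5 + (½)/6 = -5 + (½)*(⅙) = -5 + 1/12 = -59/12)
y = 3481/144 (y = (-59/12 + 0)² = (-59/12)² = 3481/144 ≈ 24.174)
-13*(-5*y)*(-5)*(-4) = -13*(-5*3481/144)*(-5)*(-4) = -(-226265)*(-5)/144*(-4) = -13*87025/144*(-4) = -1131325/144*(-4) = 1131325/36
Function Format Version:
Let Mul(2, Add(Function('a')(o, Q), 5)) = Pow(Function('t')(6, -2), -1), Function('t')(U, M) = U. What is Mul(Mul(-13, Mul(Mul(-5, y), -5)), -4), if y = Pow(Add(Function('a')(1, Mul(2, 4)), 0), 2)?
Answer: Rational(1131325, 36) ≈ 31426.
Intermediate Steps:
Function('a')(o, Q) = Rational(-59, 12) (Function('a')(o, Q) = Add(-5, Mul(Rational(1, 2), Pow(6, -1))) = Add(-5, Mul(Rational(1, 2), Rational(1, 6))) = Add(-5, Rational(1, 12)) = Rational(-59, 12))
y = Rational(3481, 144) (y = Pow(Add(Rational(-59, 12), 0), 2) = Pow(Rational(-59, 12), 2) = Rational(3481, 144) ≈ 24.174)
Mul(Mul(-13, Mul(Mul(-5, y), -5)), -4) = Mul(Mul(-13, Mul(Mul(-5, Rational(3481, 144)), -5)), -4) = Mul(Mul(-13, Mul(Rational(-17405, 144), -5)), -4) = Mul(Mul(-13, Rational(87025, 144)), -4) = Mul(Rational(-1131325, 144), -4) = Rational(1131325, 36)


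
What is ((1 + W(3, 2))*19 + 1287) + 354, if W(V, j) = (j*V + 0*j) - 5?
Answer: 1679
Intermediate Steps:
W(V, j) = -5 + V*j (W(V, j) = (V*j + 0) - 5 = V*j - 5 = -5 + V*j)
((1 + W(3, 2))*19 + 1287) + 354 = ((1 + (-5 + 3*2))*19 + 1287) + 354 = ((1 + (-5 + 6))*19 + 1287) + 354 = ((1 + 1)*19 + 1287) + 354 = (2*19 + 1287) + 354 = (38 + 1287) + 354 = 1325 + 354 = 1679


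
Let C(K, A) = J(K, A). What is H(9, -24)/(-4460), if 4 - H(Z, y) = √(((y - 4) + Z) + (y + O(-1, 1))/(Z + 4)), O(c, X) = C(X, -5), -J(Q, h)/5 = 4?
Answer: -1/1115 + I*√3783/57980 ≈ -0.00089686 + 0.0010608*I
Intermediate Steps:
J(Q, h) = -20 (J(Q, h) = -5*4 = -20)
C(K, A) = -20
O(c, X) = -20
H(Z, y) = 4 - √(-4 + Z + y + (-20 + y)/(4 + Z)) (H(Z, y) = 4 - √(((y - 4) + Z) + (y - 20)/(Z + 4)) = 4 - √(((-4 + y) + Z) + (-20 + y)/(4 + Z)) = 4 - √((-4 + Z + y) + (-20 + y)/(4 + Z)) = 4 - √(-4 + Z + y + (-20 + y)/(4 + Z)))
H(9, -24)/(-4460) = (4 - √((-20 - 24 + (4 + 9)*(-4 + 9 - 24))/(4 + 9)))/(-4460) = (4 - √((-20 - 24 + 13*(-19))/13))*(-1/4460) = (4 - √((-20 - 24 - 247)/13))*(-1/4460) = (4 - √((1/13)*(-291)))*(-1/4460) = (4 - √(-291/13))*(-1/4460) = (4 - I*√3783/13)*(-1/4460) = -1/1115 + I*√3783/57980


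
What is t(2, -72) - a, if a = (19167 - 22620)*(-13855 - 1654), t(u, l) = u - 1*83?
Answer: -53552658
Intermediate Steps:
t(u, l) = -83 + u (t(u, l) = u - 83 = -83 + u)
a = 53552577 (a = -3453*(-15509) = 53552577)
t(2, -72) - a = (-83 + 2) - 1*53552577 = -81 - 53552577 = -53552658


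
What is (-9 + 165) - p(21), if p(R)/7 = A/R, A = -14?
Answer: 482/3 ≈ 160.67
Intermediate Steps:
p(R) = -98/R (p(R) = 7*(-14/R) = -98/R)
(-9 + 165) - p(21) = (-9 + 165) - (-98)/21 = 156 - (-98)/21 = 156 - 1*(-14/3) = 156 + 14/3 = 482/3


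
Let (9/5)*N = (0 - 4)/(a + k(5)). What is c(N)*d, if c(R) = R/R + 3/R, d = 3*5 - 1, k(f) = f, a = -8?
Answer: 707/10 ≈ 70.700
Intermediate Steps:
d = 14 (d = 15 - 1 = 14)
N = 20/27 (N = 5*((0 - 4)/(-8 + 5))/9 = 5*(-4/(-3))/9 = 5*(-4*(-⅓))/9 = (5/9)*(4/3) = 20/27 ≈ 0.74074)
c(R) = 1 + 3/R
c(N)*d = ((3 + 20/27)/(20/27))*14 = ((27/20)*(101/27))*14 = (101/20)*14 = 707/10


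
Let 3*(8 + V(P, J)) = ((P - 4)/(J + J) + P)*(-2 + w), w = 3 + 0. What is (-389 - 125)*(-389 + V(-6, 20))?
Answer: 1230773/6 ≈ 2.0513e+5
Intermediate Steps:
w = 3
V(P, J) = -8 + P/3 + (-4 + P)/(6*J) (V(P, J) = -8 + (((P - 4)/(J + J) + P)*(-2 + 3))/3 = -8 + (((-4 + P)/((2*J)) + P)*1)/3 = -8 + (((-4 + P)*(1/(2*J)) + P)*1)/3 = -8 + (((-4 + P)/(2*J) + P)*1)/3 = -8 + ((P + (-4 + P)/(2*J))*1)/3 = -8 + (P + (-4 + P)/(2*J))/3 = -8 + (P/3 + (-4 + P)/(6*J)) = -8 + P/3 + (-4 + P)/(6*J))
(-389 - 125)*(-389 + V(-6, 20)) = (-389 - 125)*(-389 + (⅙)*(-4 - 6 - 2*20*(24 - 1*(-6)))/20) = -514*(-389 + (⅙)*(1/20)*(-4 - 6 - 2*20*(24 + 6))) = -514*(-389 + (⅙)*(1/20)*(-4 - 6 - 2*20*30)) = -514*(-389 + (⅙)*(1/20)*(-4 - 6 - 1200)) = -514*(-389 + (⅙)*(1/20)*(-1210)) = -514*(-389 - 121/12) = -514*(-4789/12) = 1230773/6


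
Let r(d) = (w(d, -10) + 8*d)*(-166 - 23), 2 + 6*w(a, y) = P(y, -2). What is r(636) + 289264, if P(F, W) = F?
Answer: -671990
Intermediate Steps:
w(a, y) = -1/3 + y/6
r(d) = 378 - 1512*d (r(d) = ((-1/3 + (1/6)*(-10)) + 8*d)*(-166 - 23) = ((-1/3 - 5/3) + 8*d)*(-189) = (-2 + 8*d)*(-189) = 378 - 1512*d)
r(636) + 289264 = (378 - 1512*636) + 289264 = (378 - 961632) + 289264 = -961254 + 289264 = -671990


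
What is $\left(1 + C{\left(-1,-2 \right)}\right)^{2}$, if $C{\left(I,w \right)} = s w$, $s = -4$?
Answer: $81$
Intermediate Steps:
$C{\left(I,w \right)} = - 4 w$
$\left(1 + C{\left(-1,-2 \right)}\right)^{2} = \left(1 - -8\right)^{2} = \left(1 + 8\right)^{2} = 9^{2} = 81$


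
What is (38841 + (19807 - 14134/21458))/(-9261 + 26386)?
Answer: 25169093/7349365 ≈ 3.4247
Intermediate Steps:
(38841 + (19807 - 14134/21458))/(-9261 + 26386) = (38841 + (19807 - 14134/21458))/17125 = (38841 + (19807 - 1*7067/10729))*(1/17125) = (38841 + (19807 - 7067/10729))*(1/17125) = (38841 + 212502236/10729)*(1/17125) = (629227325/10729)*(1/17125) = 25169093/7349365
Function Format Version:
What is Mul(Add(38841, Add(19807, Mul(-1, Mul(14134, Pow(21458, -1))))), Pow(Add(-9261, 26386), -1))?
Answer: Rational(25169093, 7349365) ≈ 3.4247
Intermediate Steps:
Mul(Add(38841, Add(19807, Mul(-1, Mul(14134, Pow(21458, -1))))), Pow(Add(-9261, 26386), -1)) = Mul(Add(38841, Add(19807, Mul(-1, Mul(14134, Rational(1, 21458))))), Pow(17125, -1)) = Mul(Add(38841, Add(19807, Mul(-1, Rational(7067, 10729)))), Rational(1, 17125)) = Mul(Add(38841, Add(19807, Rational(-7067, 10729))), Rational(1, 17125)) = Mul(Add(38841, Rational(212502236, 10729)), Rational(1, 17125)) = Mul(Rational(629227325, 10729), Rational(1, 17125)) = Rational(25169093, 7349365)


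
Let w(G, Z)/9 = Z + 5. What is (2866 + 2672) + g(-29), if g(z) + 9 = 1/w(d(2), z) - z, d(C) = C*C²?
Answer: 1200527/216 ≈ 5558.0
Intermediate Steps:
d(C) = C³
w(G, Z) = 45 + 9*Z (w(G, Z) = 9*(Z + 5) = 9*(5 + Z) = 45 + 9*Z)
g(z) = -9 + 1/(45 + 9*z) - z (g(z) = -9 + (1/(45 + 9*z) - z) = -9 + 1/(45 + 9*z) - z)
(2866 + 2672) + g(-29) = (2866 + 2672) + (⅑ - (5 - 29)*(9 - 29))/(5 - 29) = 5538 + (⅑ - 1*(-24)*(-20))/(-24) = 5538 - (⅑ - 480)/24 = 5538 - 1/24*(-4319/9) = 5538 + 4319/216 = 1200527/216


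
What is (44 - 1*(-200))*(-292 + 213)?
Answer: -19276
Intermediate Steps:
(44 - 1*(-200))*(-292 + 213) = (44 + 200)*(-79) = 244*(-79) = -19276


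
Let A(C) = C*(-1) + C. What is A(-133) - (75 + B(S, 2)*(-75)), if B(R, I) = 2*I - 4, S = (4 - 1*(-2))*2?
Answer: -75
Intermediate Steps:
S = 12 (S = (4 + 2)*2 = 6*2 = 12)
B(R, I) = -4 + 2*I
A(C) = 0 (A(C) = -C + C = 0)
A(-133) - (75 + B(S, 2)*(-75)) = 0 - (75 + (-4 + 2*2)*(-75)) = 0 - (75 + (-4 + 4)*(-75)) = 0 - (75 + 0*(-75)) = 0 - (75 + 0) = 0 - 1*75 = 0 - 75 = -75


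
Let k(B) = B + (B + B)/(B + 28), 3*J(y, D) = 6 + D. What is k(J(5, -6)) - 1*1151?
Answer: -1151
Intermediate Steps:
J(y, D) = 2 + D/3 (J(y, D) = (6 + D)/3 = 2 + D/3)
k(B) = B + 2*B/(28 + B) (k(B) = B + (2*B)/(28 + B) = B + 2*B/(28 + B))
k(J(5, -6)) - 1*1151 = (2 + (⅓)*(-6))*(30 + (2 + (⅓)*(-6)))/(28 + (2 + (⅓)*(-6))) - 1*1151 = (2 - 2)*(30 + (2 - 2))/(28 + (2 - 2)) - 1151 = 0*(30 + 0)/(28 + 0) - 1151 = 0*30/28 - 1151 = 0*(1/28)*30 - 1151 = 0 - 1151 = -1151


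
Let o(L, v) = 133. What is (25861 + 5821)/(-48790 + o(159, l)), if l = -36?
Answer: -4526/6951 ≈ -0.65113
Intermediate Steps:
(25861 + 5821)/(-48790 + o(159, l)) = (25861 + 5821)/(-48790 + 133) = 31682/(-48657) = 31682*(-1/48657) = -4526/6951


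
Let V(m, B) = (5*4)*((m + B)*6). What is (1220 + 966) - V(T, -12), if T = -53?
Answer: 9986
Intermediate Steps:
V(m, B) = 120*B + 120*m (V(m, B) = 20*((B + m)*6) = 20*(6*B + 6*m) = 120*B + 120*m)
(1220 + 966) - V(T, -12) = (1220 + 966) - (120*(-12) + 120*(-53)) = 2186 - (-1440 - 6360) = 2186 - 1*(-7800) = 2186 + 7800 = 9986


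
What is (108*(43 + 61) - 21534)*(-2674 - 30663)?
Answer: 343437774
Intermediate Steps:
(108*(43 + 61) - 21534)*(-2674 - 30663) = (108*104 - 21534)*(-33337) = (11232 - 21534)*(-33337) = -10302*(-33337) = 343437774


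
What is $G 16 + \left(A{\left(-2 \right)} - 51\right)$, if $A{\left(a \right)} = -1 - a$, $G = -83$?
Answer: $-1378$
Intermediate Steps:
$G 16 + \left(A{\left(-2 \right)} - 51\right) = \left(-83\right) 16 - 50 = -1328 + \left(\left(-1 + 2\right) - 51\right) = -1328 + \left(1 - 51\right) = -1328 - 50 = -1378$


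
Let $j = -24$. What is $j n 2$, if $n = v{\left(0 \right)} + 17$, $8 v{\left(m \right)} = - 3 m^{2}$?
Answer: $-816$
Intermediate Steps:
$v{\left(m \right)} = - \frac{3 m^{2}}{8}$ ($v{\left(m \right)} = \frac{\left(-3\right) m^{2}}{8} = - \frac{3 m^{2}}{8}$)
$n = 17$ ($n = - \frac{3 \cdot 0^{2}}{8} + 17 = \left(- \frac{3}{8}\right) 0 + 17 = 0 + 17 = 17$)
$j n 2 = \left(-24\right) 17 \cdot 2 = \left(-408\right) 2 = -816$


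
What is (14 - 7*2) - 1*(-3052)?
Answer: 3052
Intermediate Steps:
(14 - 7*2) - 1*(-3052) = (14 - 14) + 3052 = 0 + 3052 = 3052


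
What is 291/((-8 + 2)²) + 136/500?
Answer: 12533/1500 ≈ 8.3553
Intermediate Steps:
291/((-8 + 2)²) + 136/500 = 291/((-6)²) + 136*(1/500) = 291/36 + 34/125 = 291*(1/36) + 34/125 = 97/12 + 34/125 = 12533/1500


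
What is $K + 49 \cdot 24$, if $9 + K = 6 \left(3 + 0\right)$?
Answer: $1185$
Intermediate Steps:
$K = 9$ ($K = -9 + 6 \left(3 + 0\right) = -9 + 6 \cdot 3 = -9 + 18 = 9$)
$K + 49 \cdot 24 = 9 + 49 \cdot 24 = 9 + 1176 = 1185$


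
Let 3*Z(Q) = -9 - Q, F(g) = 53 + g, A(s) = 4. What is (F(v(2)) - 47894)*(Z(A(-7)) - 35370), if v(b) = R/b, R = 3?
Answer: 3384580839/2 ≈ 1.6923e+9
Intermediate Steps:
v(b) = 3/b
Z(Q) = -3 - Q/3 (Z(Q) = (-9 - Q)/3 = -3 - Q/3)
(F(v(2)) - 47894)*(Z(A(-7)) - 35370) = ((53 + 3/2) - 47894)*((-3 - ⅓*4) - 35370) = ((53 + 3*(½)) - 47894)*((-3 - 4/3) - 35370) = ((53 + 3/2) - 47894)*(-13/3 - 35370) = (109/2 - 47894)*(-106123/3) = -95679/2*(-106123/3) = 3384580839/2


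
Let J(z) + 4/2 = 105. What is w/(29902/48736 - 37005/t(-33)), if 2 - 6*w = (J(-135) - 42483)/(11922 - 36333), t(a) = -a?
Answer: -863382608/22000278439827 ≈ -3.9244e-5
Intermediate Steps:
J(z) = 103 (J(z) = -2 + 105 = 103)
w = 3221/73233 (w = ⅓ - (103 - 42483)/(6*(11922 - 36333)) = ⅓ - (-21190)/(3*(-24411)) = ⅓ - (-21190)*(-1)/(3*24411) = ⅓ - ⅙*42380/24411 = ⅓ - 21190/73233 = 3221/73233 ≈ 0.043983)
w/(29902/48736 - 37005/t(-33)) = 3221/(73233*(29902/48736 - 37005/((-1*(-33))))) = 3221/(73233*(29902*(1/48736) - 37005/33)) = 3221/(73233*(14951/24368 - 37005*1/33)) = 3221/(73233*(14951/24368 - 12335/11)) = 3221/(73233*(-300414819/268048)) = (3221/73233)*(-268048/300414819) = -863382608/22000278439827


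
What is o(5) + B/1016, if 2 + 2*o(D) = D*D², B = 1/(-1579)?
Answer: 98662235/1604264 ≈ 61.500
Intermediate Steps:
B = -1/1579 ≈ -0.00063331
o(D) = -1 + D³/2 (o(D) = -1 + (D*D²)/2 = -1 + D³/2)
o(5) + B/1016 = (-1 + (½)*5³) - 1/1579/1016 = (-1 + (½)*125) - 1/1579*1/1016 = (-1 + 125/2) - 1/1604264 = 123/2 - 1/1604264 = 98662235/1604264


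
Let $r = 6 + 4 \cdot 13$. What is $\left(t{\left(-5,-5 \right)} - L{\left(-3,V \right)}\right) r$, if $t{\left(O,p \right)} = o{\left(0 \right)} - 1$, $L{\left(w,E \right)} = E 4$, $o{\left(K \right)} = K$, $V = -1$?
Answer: $174$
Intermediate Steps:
$L{\left(w,E \right)} = 4 E$
$t{\left(O,p \right)} = -1$ ($t{\left(O,p \right)} = 0 - 1 = -1$)
$r = 58$ ($r = 6 + 52 = 58$)
$\left(t{\left(-5,-5 \right)} - L{\left(-3,V \right)}\right) r = \left(-1 - 4 \left(-1\right)\right) 58 = \left(-1 - -4\right) 58 = \left(-1 + 4\right) 58 = 3 \cdot 58 = 174$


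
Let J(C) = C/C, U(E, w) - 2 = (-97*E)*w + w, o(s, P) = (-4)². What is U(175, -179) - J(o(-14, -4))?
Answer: 3038347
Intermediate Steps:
o(s, P) = 16
U(E, w) = 2 + w - 97*E*w (U(E, w) = 2 + ((-97*E)*w + w) = 2 + (-97*E*w + w) = 2 + (w - 97*E*w) = 2 + w - 97*E*w)
J(C) = 1
U(175, -179) - J(o(-14, -4)) = (2 - 179 - 97*175*(-179)) - 1*1 = (2 - 179 + 3038525) - 1 = 3038348 - 1 = 3038347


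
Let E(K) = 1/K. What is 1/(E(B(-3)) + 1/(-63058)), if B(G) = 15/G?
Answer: -315290/63063 ≈ -4.9996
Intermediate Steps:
1/(E(B(-3)) + 1/(-63058)) = 1/(1/(15/(-3)) + 1/(-63058)) = 1/(1/(15*(-⅓)) - 1/63058) = 1/(1/(-5) - 1/63058) = 1/(-⅕ - 1/63058) = 1/(-63063/315290) = -315290/63063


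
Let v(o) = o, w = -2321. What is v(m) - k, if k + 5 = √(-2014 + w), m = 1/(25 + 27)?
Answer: 261/52 - 17*I*√15 ≈ 5.0192 - 65.841*I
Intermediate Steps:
m = 1/52 ≈ 0.019231
k = -5 + 17*I*√15 (k = -5 + √(-2014 - 2321) = -5 + √(-4335) = -5 + 17*I*√15 ≈ -5.0 + 65.841*I)
v(m) - k = 1/52 - (-5 + 17*I*√15) = 1/52 + (5 - 17*I*√15) = 261/52 - 17*I*√15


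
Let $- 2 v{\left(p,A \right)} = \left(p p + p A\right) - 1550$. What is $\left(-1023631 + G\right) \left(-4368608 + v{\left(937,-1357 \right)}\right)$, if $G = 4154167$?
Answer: $-13057662879768$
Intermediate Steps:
$v{\left(p,A \right)} = 775 - \frac{p^{2}}{2} - \frac{A p}{2}$ ($v{\left(p,A \right)} = - \frac{\left(p p + p A\right) - 1550}{2} = - \frac{\left(p^{2} + A p\right) - 1550}{2} = - \frac{-1550 + p^{2} + A p}{2} = 775 - \frac{p^{2}}{2} - \frac{A p}{2}$)
$\left(-1023631 + G\right) \left(-4368608 + v{\left(937,-1357 \right)}\right) = \left(-1023631 + 4154167\right) \left(-4368608 - \left(-775 - \frac{1271509}{2} + \frac{877969}{2}\right)\right) = 3130536 \left(-4368608 + \left(775 - \frac{877969}{2} + \frac{1271509}{2}\right)\right) = 3130536 \left(-4368608 + 197545\right) = 3130536 \left(-4171063\right) = -13057662879768$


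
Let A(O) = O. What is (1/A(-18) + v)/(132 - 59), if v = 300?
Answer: 5399/1314 ≈ 4.1088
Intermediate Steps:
(1/A(-18) + v)/(132 - 59) = (1/(-18) + 300)/(132 - 59) = (-1/18 + 300)/73 = (5399/18)*(1/73) = 5399/1314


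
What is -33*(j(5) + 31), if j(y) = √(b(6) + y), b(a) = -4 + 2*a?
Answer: -1023 - 33*√13 ≈ -1142.0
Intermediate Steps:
j(y) = √(8 + y) (j(y) = √((-4 + 2*6) + y) = √((-4 + 12) + y) = √(8 + y))
-33*(j(5) + 31) = -33*(√(8 + 5) + 31) = -33*(√13 + 31) = -33*(31 + √13) = -1023 - 33*√13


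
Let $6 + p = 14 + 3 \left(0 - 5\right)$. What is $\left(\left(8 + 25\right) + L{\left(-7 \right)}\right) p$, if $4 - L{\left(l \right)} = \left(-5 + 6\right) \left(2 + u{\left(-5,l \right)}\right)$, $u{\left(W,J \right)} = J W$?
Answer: $0$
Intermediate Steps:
$L{\left(l \right)} = 2 + 5 l$ ($L{\left(l \right)} = 4 - \left(-5 + 6\right) \left(2 + l \left(-5\right)\right) = 4 - 1 \left(2 - 5 l\right) = 4 - \left(2 - 5 l\right) = 4 + \left(-2 + 5 l\right) = 2 + 5 l$)
$p = -7$ ($p = -6 + \left(14 + 3 \left(0 - 5\right)\right) = -6 + \left(14 + 3 \left(-5\right)\right) = -6 + \left(14 - 15\right) = -6 - 1 = -7$)
$\left(\left(8 + 25\right) + L{\left(-7 \right)}\right) p = \left(\left(8 + 25\right) + \left(2 + 5 \left(-7\right)\right)\right) \left(-7\right) = \left(33 + \left(2 - 35\right)\right) \left(-7\right) = \left(33 - 33\right) \left(-7\right) = 0 \left(-7\right) = 0$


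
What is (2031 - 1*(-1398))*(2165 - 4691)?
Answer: -8661654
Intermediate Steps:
(2031 - 1*(-1398))*(2165 - 4691) = (2031 + 1398)*(-2526) = 3429*(-2526) = -8661654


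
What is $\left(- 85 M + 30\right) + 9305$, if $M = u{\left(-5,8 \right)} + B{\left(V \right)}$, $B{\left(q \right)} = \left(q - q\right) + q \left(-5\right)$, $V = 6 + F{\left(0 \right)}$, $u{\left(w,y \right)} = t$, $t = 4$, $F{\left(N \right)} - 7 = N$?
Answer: $14520$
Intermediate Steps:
$F{\left(N \right)} = 7 + N$
$u{\left(w,y \right)} = 4$
$V = 13$ ($V = 6 + \left(7 + 0\right) = 6 + 7 = 13$)
$B{\left(q \right)} = - 5 q$ ($B{\left(q \right)} = 0 - 5 q = - 5 q$)
$M = -61$ ($M = 4 - 65 = -61$)
$\left(- 85 M + 30\right) + 9305 = \left(\left(-85\right) \left(-61\right) + 30\right) + 9305 = \left(5185 + 30\right) + 9305 = 5215 + 9305 = 14520$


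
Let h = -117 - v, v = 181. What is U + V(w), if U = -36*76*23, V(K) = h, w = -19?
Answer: -63226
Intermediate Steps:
h = -298 (h = -117 - 1*181 = -117 - 181 = -298)
V(K) = -298
U = -62928 (U = -2736*23 = -62928)
U + V(w) = -62928 - 298 = -63226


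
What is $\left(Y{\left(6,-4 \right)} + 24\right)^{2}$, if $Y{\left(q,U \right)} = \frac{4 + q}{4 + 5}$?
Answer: $\frac{51076}{81} \approx 630.57$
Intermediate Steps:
$Y{\left(q,U \right)} = \frac{4}{9} + \frac{q}{9}$ ($Y{\left(q,U \right)} = \frac{4 + q}{9} = \left(4 + q\right) \frac{1}{9} = \frac{4}{9} + \frac{q}{9}$)
$\left(Y{\left(6,-4 \right)} + 24\right)^{2} = \left(\left(\frac{4}{9} + \frac{1}{9} \cdot 6\right) + 24\right)^{2} = \left(\left(\frac{4}{9} + \frac{2}{3}\right) + 24\right)^{2} = \left(\frac{10}{9} + 24\right)^{2} = \left(\frac{226}{9}\right)^{2} = \frac{51076}{81}$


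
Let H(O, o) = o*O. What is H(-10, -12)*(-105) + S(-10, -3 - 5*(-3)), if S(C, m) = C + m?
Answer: -12598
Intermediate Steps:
H(O, o) = O*o
H(-10, -12)*(-105) + S(-10, -3 - 5*(-3)) = -10*(-12)*(-105) + (-10 + (-3 - 5*(-3))) = 120*(-105) + (-10 + (-3 - 1*(-15))) = -12600 + (-10 + (-3 + 15)) = -12600 + (-10 + 12) = -12600 + 2 = -12598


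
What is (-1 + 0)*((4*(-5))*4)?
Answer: 80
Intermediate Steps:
(-1 + 0)*((4*(-5))*4) = -(-20)*4 = -1*(-80) = 80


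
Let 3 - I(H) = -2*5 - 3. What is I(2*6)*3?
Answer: 48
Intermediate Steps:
I(H) = 16 (I(H) = 3 - (-2*5 - 3) = 3 - (-10 - 3) = 3 - 1*(-13) = 3 + 13 = 16)
I(2*6)*3 = 16*3 = 48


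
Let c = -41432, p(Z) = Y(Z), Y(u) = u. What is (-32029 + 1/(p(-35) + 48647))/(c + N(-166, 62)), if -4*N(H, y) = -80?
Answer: 1556993747/2013120144 ≈ 0.77342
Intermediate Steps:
p(Z) = Z
N(H, y) = 20 (N(H, y) = -¼*(-80) = 20)
(-32029 + 1/(p(-35) + 48647))/(c + N(-166, 62)) = (-32029 + 1/(-35 + 48647))/(-41432 + 20) = (-32029 + 1/48612)/(-41412) = (-32029 + 1/48612)*(-1/41412) = -1556993747/48612*(-1/41412) = 1556993747/2013120144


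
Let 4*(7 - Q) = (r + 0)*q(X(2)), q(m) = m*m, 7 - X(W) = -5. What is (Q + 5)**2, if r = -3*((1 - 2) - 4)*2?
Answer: 1140624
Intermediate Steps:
X(W) = 12 (X(W) = 7 - 1*(-5) = 7 + 5 = 12)
q(m) = m**2
r = 30 (r = -3*(-1 - 4)*2 = -3*(-5)*2 = 15*2 = 30)
Q = -1073 (Q = 7 - (30 + 0)*12**2/4 = 7 - 15*144/2 = 7 - 1/4*4320 = 7 - 1080 = -1073)
(Q + 5)**2 = (-1073 + 5)**2 = (-1068)**2 = 1140624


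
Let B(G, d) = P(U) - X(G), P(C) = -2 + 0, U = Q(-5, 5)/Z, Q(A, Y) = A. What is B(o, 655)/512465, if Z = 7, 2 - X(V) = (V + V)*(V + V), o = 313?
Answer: 391872/512465 ≈ 0.76468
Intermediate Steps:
X(V) = 2 - 4*V² (X(V) = 2 - (V + V)*(V + V) = 2 - 2*V*2*V = 2 - 4*V²)
U = -5/7 ≈ -0.71429
P(C) = -2
B(G, d) = -4 + 4*G² (B(G, d) = -2 - (2 - 4*G²) = -2 + (-2 + 4*G²) = -4 + 4*G²)
B(o, 655)/512465 = (-4 + 4*313²)/512465 = (-4 + 4*97969)*(1/512465) = (-4 + 391876)*(1/512465) = 391872*(1/512465) = 391872/512465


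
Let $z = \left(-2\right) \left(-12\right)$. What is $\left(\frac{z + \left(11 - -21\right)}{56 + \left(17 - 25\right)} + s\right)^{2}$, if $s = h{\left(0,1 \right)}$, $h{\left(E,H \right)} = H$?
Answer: $\frac{169}{36} \approx 4.6944$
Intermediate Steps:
$z = 24$
$s = 1$
$\left(\frac{z + \left(11 - -21\right)}{56 + \left(17 - 25\right)} + s\right)^{2} = \left(\frac{24 + \left(11 - -21\right)}{56 + \left(17 - 25\right)} + 1\right)^{2} = \left(\frac{24 + \left(11 + 21\right)}{56 - 8} + 1\right)^{2} = \left(\frac{24 + 32}{48} + 1\right)^{2} = \left(56 \cdot \frac{1}{48} + 1\right)^{2} = \left(\frac{7}{6} + 1\right)^{2} = \left(\frac{13}{6}\right)^{2} = \frac{169}{36}$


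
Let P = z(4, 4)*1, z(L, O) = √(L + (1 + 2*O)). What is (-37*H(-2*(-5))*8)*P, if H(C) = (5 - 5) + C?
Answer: -2960*√13 ≈ -10672.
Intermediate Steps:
z(L, O) = √(1 + L + 2*O)
H(C) = C (H(C) = 0 + C = C)
P = √13 (P = √(1 + 4 + 2*4)*1 = √(1 + 4 + 8)*1 = √13*1 = √13 ≈ 3.6056)
(-37*H(-2*(-5))*8)*P = (-37*(-2*(-5))*8)*√13 = (-370*8)*√13 = (-37*80)*√13 = -2960*√13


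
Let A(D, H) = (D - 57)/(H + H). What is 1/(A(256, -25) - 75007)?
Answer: -50/3750549 ≈ -1.3331e-5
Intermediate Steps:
A(D, H) = (-57 + D)/(2*H) (A(D, H) = (-57 + D)/((2*H)) = (-57 + D)*(1/(2*H)) = (-57 + D)/(2*H))
1/(A(256, -25) - 75007) = 1/((½)*(-57 + 256)/(-25) - 75007) = 1/((½)*(-1/25)*199 - 75007) = 1/(-199/50 - 75007) = 1/(-3750549/50) = -50/3750549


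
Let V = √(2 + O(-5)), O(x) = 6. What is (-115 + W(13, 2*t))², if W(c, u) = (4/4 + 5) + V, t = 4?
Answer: 11889 - 436*√2 ≈ 11272.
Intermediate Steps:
V = 2*√2 (V = √(2 + 6) = √8 = 2*√2 ≈ 2.8284)
W(c, u) = 6 + 2*√2 (W(c, u) = (4/4 + 5) + 2*√2 = (4*(¼) + 5) + 2*√2 = (1 + 5) + 2*√2 = 6 + 2*√2)
(-115 + W(13, 2*t))² = (-115 + (6 + 2*√2))² = (-109 + 2*√2)²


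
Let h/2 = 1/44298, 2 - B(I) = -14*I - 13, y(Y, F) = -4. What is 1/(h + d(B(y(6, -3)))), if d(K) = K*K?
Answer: 22149/37232470 ≈ 0.00059488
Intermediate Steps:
B(I) = 15 + 14*I (B(I) = 2 - (-14*I - 13) = 2 - (-13 - 14*I) = 2 + (13 + 14*I) = 15 + 14*I)
d(K) = K²
h = 1/22149 (h = 2/44298 = 2*(1/44298) = 1/22149 ≈ 4.5149e-5)
1/(h + d(B(y(6, -3)))) = 1/(1/22149 + (15 + 14*(-4))²) = 1/(1/22149 + (15 - 56)²) = 1/(1/22149 + (-41)²) = 1/(1/22149 + 1681) = 1/(37232470/22149) = 22149/37232470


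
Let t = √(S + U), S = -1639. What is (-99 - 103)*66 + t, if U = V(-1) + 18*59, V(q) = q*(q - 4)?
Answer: -13332 + 2*I*√143 ≈ -13332.0 + 23.917*I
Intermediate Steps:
V(q) = q*(-4 + q)
U = 1067 (U = -(-4 - 1) + 18*59 = -1*(-5) + 1062 = 5 + 1062 = 1067)
t = 2*I*√143 (t = √(-1639 + 1067) = √(-572) = 2*I*√143 ≈ 23.917*I)
(-99 - 103)*66 + t = (-99 - 103)*66 + 2*I*√143 = -202*66 + 2*I*√143 = -13332 + 2*I*√143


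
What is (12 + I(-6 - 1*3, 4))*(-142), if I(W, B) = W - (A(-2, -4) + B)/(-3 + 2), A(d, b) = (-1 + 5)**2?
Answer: -3266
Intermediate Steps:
A(d, b) = 16 (A(d, b) = 4**2 = 16)
I(W, B) = 16 + B + W (I(W, B) = W - (16 + B)/(-3 + 2) = W - (16 + B)/(-1) = W - (16 + B)*(-1) = W - (-16 - B) = W + (16 + B) = 16 + B + W)
(12 + I(-6 - 1*3, 4))*(-142) = (12 + (16 + 4 + (-6 - 1*3)))*(-142) = (12 + (16 + 4 + (-6 - 3)))*(-142) = (12 + (16 + 4 - 9))*(-142) = (12 + 11)*(-142) = 23*(-142) = -3266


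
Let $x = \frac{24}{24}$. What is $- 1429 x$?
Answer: $-1429$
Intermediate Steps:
$x = 1$ ($x = 24 \cdot \frac{1}{24} = 1$)
$- 1429 x = \left(-1429\right) 1 = -1429$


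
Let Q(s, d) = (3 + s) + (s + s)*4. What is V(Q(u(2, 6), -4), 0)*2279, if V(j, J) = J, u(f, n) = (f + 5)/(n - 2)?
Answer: 0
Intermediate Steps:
u(f, n) = (5 + f)/(-2 + n)
Q(s, d) = 3 + 9*s (Q(s, d) = (3 + s) + (2*s)*4 = (3 + s) + 8*s = 3 + 9*s)
V(Q(u(2, 6), -4), 0)*2279 = 0*2279 = 0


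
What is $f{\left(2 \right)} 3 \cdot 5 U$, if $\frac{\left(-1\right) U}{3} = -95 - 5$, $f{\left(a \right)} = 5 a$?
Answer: $45000$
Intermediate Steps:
$U = 300$ ($U = - 3 \left(-95 - 5\right) = \left(-3\right) \left(-100\right) = 300$)
$f{\left(2 \right)} 3 \cdot 5 U = 5 \cdot 2 \cdot 3 \cdot 5 \cdot 300 = 10 \cdot 3 \cdot 5 \cdot 300 = 30 \cdot 5 \cdot 300 = 150 \cdot 300 = 45000$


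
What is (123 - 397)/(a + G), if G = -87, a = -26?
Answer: 274/113 ≈ 2.4248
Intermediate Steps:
(123 - 397)/(a + G) = (123 - 397)/(-26 - 87) = -274/(-113) = -274*(-1/113) = 274/113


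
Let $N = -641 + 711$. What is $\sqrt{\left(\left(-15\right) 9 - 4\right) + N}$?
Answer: $i \sqrt{69} \approx 8.3066 i$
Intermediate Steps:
$N = 70$
$\sqrt{\left(\left(-15\right) 9 - 4\right) + N} = \sqrt{\left(\left(-15\right) 9 - 4\right) + 70} = \sqrt{\left(-135 - 4\right) + 70} = \sqrt{-139 + 70} = \sqrt{-69} = i \sqrt{69}$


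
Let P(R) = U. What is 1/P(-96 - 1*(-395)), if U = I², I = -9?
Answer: 1/81 ≈ 0.012346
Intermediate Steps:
U = 81 (U = (-9)² = 81)
P(R) = 81
1/P(-96 - 1*(-395)) = 1/81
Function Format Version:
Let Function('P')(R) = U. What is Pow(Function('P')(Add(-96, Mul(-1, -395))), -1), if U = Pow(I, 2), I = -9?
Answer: Rational(1, 81) ≈ 0.012346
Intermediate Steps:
U = 81 (U = Pow(-9, 2) = 81)
Function('P')(R) = 81
Pow(Function('P')(Add(-96, Mul(-1, -395))), -1) = Pow(81, -1) = Rational(1, 81)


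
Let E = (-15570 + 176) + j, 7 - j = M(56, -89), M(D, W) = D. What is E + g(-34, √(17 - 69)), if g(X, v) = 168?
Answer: -15275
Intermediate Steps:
j = -49 (j = 7 - 1*56 = 7 - 56 = -49)
E = -15443 (E = (-15570 + 176) - 49 = -15394 - 49 = -15443)
E + g(-34, √(17 - 69)) = -15443 + 168 = -15275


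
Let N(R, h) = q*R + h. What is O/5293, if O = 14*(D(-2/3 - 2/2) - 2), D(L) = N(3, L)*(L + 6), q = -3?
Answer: -6076/47637 ≈ -0.12755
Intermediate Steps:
N(R, h) = h - 3*R (N(R, h) = -3*R + h = h - 3*R)
D(L) = (-9 + L)*(6 + L) (D(L) = (L - 3*3)*(L + 6) = (L - 9)*(6 + L) = (-9 + L)*(6 + L))
O = -6076/9 (O = 14*((-9 + (-2/3 - 2/2))*(6 + (-2/3 - 2/2)) - 2) = 14*((-9 + (-2*⅓ - 2*½))*(6 + (-2*⅓ - 2*½)) - 2) = 14*((-9 + (-⅔ - 1))*(6 + (-⅔ - 1)) - 2) = 14*((-9 - 5/3)*(6 - 5/3) - 2) = 14*(-32/3*13/3 - 2) = 14*(-416/9 - 2) = 14*(-434/9) = -6076/9 ≈ -675.11)
O/5293 = -6076/9/5293 = -6076/9*1/5293 = -6076/47637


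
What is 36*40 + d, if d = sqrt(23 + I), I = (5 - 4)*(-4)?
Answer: 1440 + sqrt(19) ≈ 1444.4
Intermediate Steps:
I = -4 (I = 1*(-4) = -4)
d = sqrt(19) (d = sqrt(23 - 4) = sqrt(19) ≈ 4.3589)
36*40 + d = 36*40 + sqrt(19) = 1440 + sqrt(19)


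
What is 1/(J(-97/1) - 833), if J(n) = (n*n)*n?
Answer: -1/913506 ≈ -1.0947e-6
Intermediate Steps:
J(n) = n**3 (J(n) = n**2*n = n**3)
1/(J(-97/1) - 833) = 1/((-97/1)**3 - 833) = 1/((-97*1)**3 - 833) = 1/((-97)**3 - 833) = 1/(-912673 - 833) = 1/(-913506) = -1/913506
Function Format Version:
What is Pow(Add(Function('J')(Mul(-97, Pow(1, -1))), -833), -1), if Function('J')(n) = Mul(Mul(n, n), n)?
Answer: Rational(-1, 913506) ≈ -1.0947e-6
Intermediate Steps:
Function('J')(n) = Pow(n, 3) (Function('J')(n) = Mul(Pow(n, 2), n) = Pow(n, 3))
Pow(Add(Function('J')(Mul(-97, Pow(1, -1))), -833), -1) = Pow(Add(Pow(Mul(-97, Pow(1, -1)), 3), -833), -1) = Pow(Add(Pow(Mul(-97, 1), 3), -833), -1) = Pow(Add(Pow(-97, 3), -833), -1) = Pow(Add(-912673, -833), -1) = Pow(-913506, -1) = Rational(-1, 913506)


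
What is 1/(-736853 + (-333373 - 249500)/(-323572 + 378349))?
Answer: -18259/13454393218 ≈ -1.3571e-6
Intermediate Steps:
1/(-736853 + (-333373 - 249500)/(-323572 + 378349)) = 1/(-736853 - 582873/54777) = 1/(-736853 - 582873*1/54777) = 1/(-736853 - 194291/18259) = 1/(-13454393218/18259) = -18259/13454393218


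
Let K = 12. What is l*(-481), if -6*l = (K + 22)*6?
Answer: 16354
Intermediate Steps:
l = -34 (l = -(12 + 22)*6/6 = -17*6/3 = -⅙*204 = -34)
l*(-481) = -34*(-481) = 16354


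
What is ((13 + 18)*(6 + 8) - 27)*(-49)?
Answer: -19943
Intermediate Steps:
((13 + 18)*(6 + 8) - 27)*(-49) = (31*14 - 27)*(-49) = (434 - 27)*(-49) = 407*(-49) = -19943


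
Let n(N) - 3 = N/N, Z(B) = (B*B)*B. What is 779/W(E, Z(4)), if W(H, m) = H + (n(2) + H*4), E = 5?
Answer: 779/29 ≈ 26.862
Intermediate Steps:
Z(B) = B³ (Z(B) = B²*B = B³)
n(N) = 4 (n(N) = 3 + N/N = 3 + 1 = 4)
W(H, m) = 4 + 5*H (W(H, m) = H + (4 + H*4) = H + (4 + 4*H) = 4 + 5*H)
779/W(E, Z(4)) = 779/(4 + 5*5) = 779/(4 + 25) = 779/29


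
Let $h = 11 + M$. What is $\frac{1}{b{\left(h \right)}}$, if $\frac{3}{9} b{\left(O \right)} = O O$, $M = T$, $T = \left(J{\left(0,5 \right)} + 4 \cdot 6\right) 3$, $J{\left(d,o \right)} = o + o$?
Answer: $\frac{1}{38307} \approx 2.6105 \cdot 10^{-5}$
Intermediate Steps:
$J{\left(d,o \right)} = 2 o$
$T = 102$ ($T = \left(2 \cdot 5 + 4 \cdot 6\right) 3 = \left(10 + 24\right) 3 = 34 \cdot 3 = 102$)
$M = 102$
$h = 113$ ($h = 11 + 102 = 113$)
$b{\left(O \right)} = 3 O^{2}$ ($b{\left(O \right)} = 3 O O = 3 O^{2}$)
$\frac{1}{b{\left(h \right)}} = \frac{1}{3 \cdot 113^{2}} = \frac{1}{3 \cdot 12769} = \frac{1}{38307}$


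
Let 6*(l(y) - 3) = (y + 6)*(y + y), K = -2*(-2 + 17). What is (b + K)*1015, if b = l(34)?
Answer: 1298185/3 ≈ 4.3273e+5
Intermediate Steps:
K = -30 (K = -2*15 = -30)
l(y) = 3 + y*(6 + y)/3 (l(y) = 3 + ((y + 6)*(y + y))/6 = 3 + ((6 + y)*(2*y))/6 = 3 + (2*y*(6 + y))/6 = 3 + y*(6 + y)/3)
b = 1369/3 (b = 3 + 2*34 + (⅓)*34² = 3 + 68 + (⅓)*1156 = 3 + 68 + 1156/3 = 1369/3 ≈ 456.33)
(b + K)*1015 = (1369/3 - 30)*1015 = (1279/3)*1015 = 1298185/3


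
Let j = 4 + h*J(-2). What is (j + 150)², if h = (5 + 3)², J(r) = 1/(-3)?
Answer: 158404/9 ≈ 17600.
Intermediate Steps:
J(r) = -⅓
h = 64 (h = 8² = 64)
j = -52/3 (j = 4 + 64*(-⅓) = 4 - 64/3 = -52/3 ≈ -17.333)
(j + 150)² = (-52/3 + 150)² = (398/3)² = 158404/9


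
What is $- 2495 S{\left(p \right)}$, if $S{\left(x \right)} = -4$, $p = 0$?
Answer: $9980$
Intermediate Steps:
$- 2495 S{\left(p \right)} = \left(-2495\right) \left(-4\right) = 9980$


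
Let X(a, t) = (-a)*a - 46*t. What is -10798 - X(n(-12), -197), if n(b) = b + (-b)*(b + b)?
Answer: 70140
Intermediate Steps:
n(b) = b - 2*b² (n(b) = b + (-b)*(2*b) = b - 2*b²)
X(a, t) = -a² - 46*t
-10798 - X(n(-12), -197) = -10798 - (-(-12*(1 - 2*(-12)))² - 46*(-197)) = -10798 - (-(-12*(1 + 24))² + 9062) = -10798 - (-(-12*25)² + 9062) = -10798 - (-1*(-300)² + 9062) = -10798 - (-1*90000 + 9062) = -10798 - (-90000 + 9062) = -10798 - 1*(-80938) = -10798 + 80938 = 70140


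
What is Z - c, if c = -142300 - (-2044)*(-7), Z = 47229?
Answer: 203837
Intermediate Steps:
c = -156608 (c = -142300 - 1*14308 = -142300 - 14308 = -156608)
Z - c = 47229 - 1*(-156608) = 47229 + 156608 = 203837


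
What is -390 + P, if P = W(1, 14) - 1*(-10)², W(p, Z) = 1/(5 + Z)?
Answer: -9309/19 ≈ -489.95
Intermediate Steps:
P = -1899/19 (P = 1/(5 + 14) - 1*(-10)² = 1/19 - 1*100 = 1/19 - 100 = -1899/19 ≈ -99.947)
-390 + P = -390 - 1899/19 = -9309/19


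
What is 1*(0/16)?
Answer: 0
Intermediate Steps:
1*(0/16) = 1*(0*(1/16)) = 1*0 = 0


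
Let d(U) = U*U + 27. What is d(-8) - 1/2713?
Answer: 246882/2713 ≈ 91.000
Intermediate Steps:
d(U) = 27 + U² (d(U) = U² + 27 = 27 + U²)
d(-8) - 1/2713 = (27 + (-8)²) - 1/2713 = (27 + 64) - 1*1/2713 = 91 - 1/2713 = 246882/2713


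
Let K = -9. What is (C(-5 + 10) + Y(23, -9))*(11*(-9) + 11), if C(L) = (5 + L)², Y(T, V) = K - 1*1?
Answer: -7920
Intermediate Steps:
Y(T, V) = -10 (Y(T, V) = -9 - 1*1 = -9 - 1 = -10)
(C(-5 + 10) + Y(23, -9))*(11*(-9) + 11) = ((5 + (-5 + 10))² - 10)*(11*(-9) + 11) = ((5 + 5)² - 10)*(-99 + 11) = (10² - 10)*(-88) = (100 - 10)*(-88) = 90*(-88) = -7920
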